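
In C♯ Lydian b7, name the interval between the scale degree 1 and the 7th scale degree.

The scale runs C♯ D♯ E♯ F𝄪 G♯ A♯ B.
So we need the interval from C♯ up to B.
7 letter names make it a seventh; at 10 semitones (a half step narrower than major) the quality is minor.

minor 7th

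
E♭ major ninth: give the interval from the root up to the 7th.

major 7th

E♭maj9: E♭ G B♭ D F.
So we need the interval from E♭ up to D.
E♭ up to D spans 7 letter names and 11 semitones — a major seventh.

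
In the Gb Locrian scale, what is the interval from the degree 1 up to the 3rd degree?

minor third

Spelling the Gb Locrian scale: Gb Abb Bbb Cb Dbb Ebb Fb.
That puts Gb below Bbb.
3 letter names make it a third; at 3 semitones (a half step narrower than major) the quality is minor.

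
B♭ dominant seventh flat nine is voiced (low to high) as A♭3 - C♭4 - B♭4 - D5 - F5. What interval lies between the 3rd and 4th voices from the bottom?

major third

Those voices are B♭4 and D5.
B♭ up to D spans 3 letter names and 4 semitones — a major third.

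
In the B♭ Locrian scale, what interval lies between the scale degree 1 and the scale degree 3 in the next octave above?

B♭ locrian: B♭ C♭ D♭ E♭ F♭ G♭ A♭.
So we need the interval from B♭ up to D♭.
B♭ up to D♭ is 15 semitones, a half step narrower than a major tenth, so the interval is minor.

minor tenth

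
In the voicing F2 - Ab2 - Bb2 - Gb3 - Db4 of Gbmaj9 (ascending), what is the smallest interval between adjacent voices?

major second

Adjacent intervals: F2→Ab2 = minor third; Ab2→Bb2 = major second; Bb2→Gb3 = minor sixth; Gb3→Db4 = perfect fifth.
The smallest is Ab2 to Bb2, a major second (2 semitones).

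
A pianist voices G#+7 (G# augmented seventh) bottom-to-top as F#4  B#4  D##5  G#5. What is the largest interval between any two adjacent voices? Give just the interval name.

augmented fourth

Adjacent intervals: F#4→B#4 = augmented fourth; B#4→D##5 = major third; D##5→G#5 = diminished fourth.
The largest is F#4 to B#4, an augmented fourth (6 semitones).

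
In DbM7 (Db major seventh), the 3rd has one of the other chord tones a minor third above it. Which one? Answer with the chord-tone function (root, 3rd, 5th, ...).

DbΔ7: Db–F–Ab–C.
The 3rd is F. A minor third above F is Ab.
Ab is the chord's 5th.

5th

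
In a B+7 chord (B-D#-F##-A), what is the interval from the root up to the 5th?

That puts B below F##.
From B to F##: 8 semitones over a fifth = augmented.

augmented 5th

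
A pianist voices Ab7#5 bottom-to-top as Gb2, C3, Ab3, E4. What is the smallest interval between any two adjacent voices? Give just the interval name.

Adjacent intervals: Gb2→C3 = augmented fourth; C3→Ab3 = minor sixth; Ab3→E4 = augmented fifth.
The smallest is Gb2 to C3, an augmented fourth (6 semitones).

augmented fourth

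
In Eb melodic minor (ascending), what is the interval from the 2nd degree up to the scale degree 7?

Spelling Eb melodic minor (ascending): Eb F Gb Ab Bb C D.
2nd degree = F; scale degree 7 = D.
From F to D is 9 semitones, exactly the major sixth.

M6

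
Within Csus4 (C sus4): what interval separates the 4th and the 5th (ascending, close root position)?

Spelling the chord: C, F, G.
4th = F; 5th = G.
From F to G is 2 semitones, exactly the major second.

major second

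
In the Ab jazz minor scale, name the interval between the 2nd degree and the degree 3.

Spelling the Ab jazz minor scale: Ab Bb Cb Db Eb F G.
So we need the interval from Bb up to Cb.
From Bb to Cb: 1 semitone over a second = minor.

minor second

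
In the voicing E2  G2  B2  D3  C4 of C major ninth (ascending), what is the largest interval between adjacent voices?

minor 7th

Adjacent intervals: E2→G2 = minor third; G2→B2 = major third; B2→D3 = minor third; D3→C4 = minor seventh.
The largest is D3 to C4, a minor seventh (10 semitones).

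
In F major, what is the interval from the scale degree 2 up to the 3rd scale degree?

The scale runs F G A Bb C D E.
That puts G below A.
From G to A is 2 semitones, exactly the major second.

major second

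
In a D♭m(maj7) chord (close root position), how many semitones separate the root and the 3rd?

3

D♭mM7: D♭, F♭, A♭, C.
D♭ to F♭ is a minor third: 3 semitones.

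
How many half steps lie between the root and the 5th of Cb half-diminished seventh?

6

Cbø is spelled Cb–Ebb–Gbb–Bbb.
Cb to Gbb is a diminished fifth: 6 semitones.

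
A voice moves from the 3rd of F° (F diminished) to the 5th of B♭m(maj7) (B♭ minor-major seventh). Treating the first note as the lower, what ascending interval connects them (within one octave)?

major sixth

The 3rd of F° (F diminished) is A♭; the 5th of B♭m(maj7) (B♭ minor-major seventh) is F.
A♭ up to F spans 6 letter names and 9 semitones — a major sixth.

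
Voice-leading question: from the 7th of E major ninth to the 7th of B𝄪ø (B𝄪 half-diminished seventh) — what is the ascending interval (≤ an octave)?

The 7th of E major ninth is D♯; the 7th of B𝄪ø (B𝄪 half-diminished seventh) is A𝄪.
From D♯ to A𝄪: 8 semitones over a fifth = augmented.

augmented fifth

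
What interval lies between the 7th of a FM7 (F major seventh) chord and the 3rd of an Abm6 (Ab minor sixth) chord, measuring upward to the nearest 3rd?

The 7th of FM7 (F major seventh) is E; the 3rd of Abm6 (Ab minor sixth) is Cb.
From E to Cb: 7 semitones over a sixth = diminished.

diminished sixth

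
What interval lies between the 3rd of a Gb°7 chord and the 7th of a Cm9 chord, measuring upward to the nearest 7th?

augmented unison

Gb°7 has Bbb as its 3rd, and Cm9 has Bb as its 7th.
1 letter names make it a unison; at 1 semitone (a half step wider than perfect) the quality is augmented.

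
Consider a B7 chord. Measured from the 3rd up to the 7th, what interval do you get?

B7 is spelled B, D#, F#, A.
That puts D# below A.
5 letter names make it a fifth; at 6 semitones (a half step narrower than perfect) the quality is diminished.

diminished 5th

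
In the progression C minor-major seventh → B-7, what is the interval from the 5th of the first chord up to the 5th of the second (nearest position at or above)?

The 5th of C minor-major seventh is G; the 5th of B-7 is F#.
From G to F# is 11 semitones, exactly the major seventh.

major 7th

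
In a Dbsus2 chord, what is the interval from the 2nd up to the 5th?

P4

Spelling the chord: Db–Eb–Ab.
The 2nd is Eb and the 5th is Ab.
Eb up to Ab spans 4 letter names and 5 semitones — a perfect fourth.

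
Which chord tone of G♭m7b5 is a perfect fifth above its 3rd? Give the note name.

Fb

Spelling the chord: G♭-B𝄫-D𝄫-F♭.
The 3rd is B𝄫. A perfect fifth above B𝄫 is F♭.
F♭ is the chord's 7th.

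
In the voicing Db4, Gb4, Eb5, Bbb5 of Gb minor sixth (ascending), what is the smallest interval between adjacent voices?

perfect 4th

Adjacent intervals: Db4→Gb4 = perfect fourth; Gb4→Eb5 = major sixth; Eb5→Bbb5 = diminished fifth.
The smallest is Db4 to Gb4, a perfect fourth (5 semitones).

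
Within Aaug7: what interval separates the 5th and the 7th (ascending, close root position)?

Spelling the chord: A C# E# G.
The 5th is E# and the 7th is G.
3 letter names make it a third; at 2 semitones (a whole step narrower than major) the quality is diminished.

diminished 3rd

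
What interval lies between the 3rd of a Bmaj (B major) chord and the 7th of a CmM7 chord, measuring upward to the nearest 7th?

The 3rd of Bmaj (B major) is D#; the 7th of CmM7 is B.
From D# to B: 8 semitones over a sixth = minor.

minor sixth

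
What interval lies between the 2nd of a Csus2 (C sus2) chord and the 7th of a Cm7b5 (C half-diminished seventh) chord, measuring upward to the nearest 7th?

The 2nd of Csus2 (C sus2) is D; the 7th of Cm7b5 (C half-diminished seventh) is Bb.
6 letter names make it a sixth; at 8 semitones (a half step narrower than major) the quality is minor.

minor 6th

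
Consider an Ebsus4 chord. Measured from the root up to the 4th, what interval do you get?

The chord tones of Ebsus4 (Eb sus4) are Eb-Ab-Bb.
That puts Eb below Ab.
Counting 4 letters and 5 half steps from Eb gives a perfect fourth.

perfect fourth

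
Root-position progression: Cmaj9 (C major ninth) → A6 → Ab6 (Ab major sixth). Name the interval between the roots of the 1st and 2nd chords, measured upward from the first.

M6

The roots are C and A.
From C to A is 9 semitones, exactly the major sixth.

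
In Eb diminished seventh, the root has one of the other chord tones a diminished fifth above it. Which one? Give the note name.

Bbb

The chord tones of Eb diminished seventh are Eb–Gb–Bbb–Dbb.
The root is Eb. A diminished fifth above Eb is Bbb.
Bbb is the chord's 5th.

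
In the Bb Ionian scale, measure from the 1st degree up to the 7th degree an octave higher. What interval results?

major 14th

The scale runs Bb C D Eb F G A.
The 1st degree is Bb and the 7th degree (up an octave) is A.
Bb up to A spans 14 letter names and 23 semitones — a major fourteenth.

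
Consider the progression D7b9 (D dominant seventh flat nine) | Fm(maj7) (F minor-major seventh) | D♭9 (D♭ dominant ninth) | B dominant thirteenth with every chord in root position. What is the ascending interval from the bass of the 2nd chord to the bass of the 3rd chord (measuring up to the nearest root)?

minor sixth

The roots are F and D♭.
6 letter names make it a sixth; at 8 semitones (a half step narrower than major) the quality is minor.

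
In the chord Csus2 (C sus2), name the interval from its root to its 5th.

The chord tones of Csus2 (C sus2) are C D G.
That puts C below G.
From C to G is 7 semitones, exactly the perfect fifth.

perfect fifth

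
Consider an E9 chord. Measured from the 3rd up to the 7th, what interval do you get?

The chord tones of E dominant ninth are E-G#-B-D-F#.
So we need the interval from G# up to D.
From G# to D: 6 semitones over a fifth = diminished.

diminished fifth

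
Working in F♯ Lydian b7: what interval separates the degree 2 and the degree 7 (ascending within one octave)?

The scale runs F♯ G♯ A♯ B♯ C♯ D♯ E.
Degree 2 = G♯; scale degree 7 = E.
From G♯ to E: 8 semitones over a sixth = minor.

minor 6th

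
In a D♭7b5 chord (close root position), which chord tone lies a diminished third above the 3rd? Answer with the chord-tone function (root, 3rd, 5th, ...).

D♭7b5 is spelled D♭ F A𝄫 C♭.
The 3rd is F. A diminished third above F is A𝄫.
A𝄫 is the chord's 5th.

5th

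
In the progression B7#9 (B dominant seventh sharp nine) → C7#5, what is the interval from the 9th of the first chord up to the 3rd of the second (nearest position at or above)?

diminished 3rd

B7#9 (B dominant seventh sharp nine) has C𝄪 as its 9th, and C7#5 has E as its 3rd.
From C𝄪 to E: 2 semitones over a third = diminished.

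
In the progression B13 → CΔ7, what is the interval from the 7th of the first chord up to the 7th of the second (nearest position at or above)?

The 7th of B13 is A; the 7th of CΔ7 is B.
From A to B is 2 semitones, exactly the major second.

major second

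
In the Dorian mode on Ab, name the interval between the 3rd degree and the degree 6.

augmented fourth

The scale runs Ab Bb Cb Db Eb F Gb.
3rd degree = Cb; 6th scale degree = F.
4 letter names make it a fourth; at 6 semitones (a half step wider than perfect) the quality is augmented.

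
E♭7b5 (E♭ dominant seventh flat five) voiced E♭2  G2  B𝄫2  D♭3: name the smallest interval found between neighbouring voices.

Adjacent intervals: E♭2→G2 = major third; G2→B𝄫2 = diminished third; B𝄫2→D♭3 = major third.
The smallest is G2 to B𝄫2, a diminished third (2 semitones).

diminished third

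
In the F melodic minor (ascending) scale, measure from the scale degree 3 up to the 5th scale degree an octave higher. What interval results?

major 10th

F melodic minor: F G Ab Bb C D E.
So we need the interval from Ab up to C.
From Ab to C is 16 semitones, exactly the major tenth.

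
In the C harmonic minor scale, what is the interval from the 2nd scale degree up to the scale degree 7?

major sixth

Spelling the C harmonic minor scale: C D E♭ F G A♭ B.
So we need the interval from D up to B.
D up to B spans 6 letter names and 9 semitones — a major sixth.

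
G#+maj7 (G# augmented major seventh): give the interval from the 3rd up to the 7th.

perfect fifth

G# augmented major seventh is spelled G# B# D## F##.
That puts B# below F##.
Counting 5 letters and 7 half steps from B# gives a perfect fifth.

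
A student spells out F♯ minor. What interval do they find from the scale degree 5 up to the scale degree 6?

minor second

The scale runs F♯ G♯ A B C♯ D E.
The scale degree 5 is C♯ and the 6th scale degree is D.
C♯ up to D is 1 semitone, a half step narrower than a major second, so the interval is minor.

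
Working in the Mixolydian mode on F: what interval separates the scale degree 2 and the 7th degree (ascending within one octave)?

The scale runs F G A Bb C D Eb.
The scale degree 2 is G and the 7th scale degree is Eb.
G up to Eb is 8 semitones, a half step narrower than a major sixth, so the interval is minor.

minor sixth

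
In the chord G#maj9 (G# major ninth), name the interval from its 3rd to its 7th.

perfect 5th

G#maj9 (G# major ninth): G#–B#–D#–F##–A#.
The 3rd is B# and the 7th is F##.
From B# to F## is 7 semitones, exactly the perfect fifth.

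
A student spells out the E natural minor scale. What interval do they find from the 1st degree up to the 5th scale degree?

perfect 5th

Spelling the E natural minor scale: E F♯ G A B C D.
The 1st degree is E and the 5th scale degree is B.
From E to B is 7 semitones, exactly the perfect fifth.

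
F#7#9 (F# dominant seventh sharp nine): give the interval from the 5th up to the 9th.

augmented fifth

F#7#9: F#–A#–C#–E–G##.
That puts C# below G##.
From C# to G##: 8 semitones over a fifth = augmented.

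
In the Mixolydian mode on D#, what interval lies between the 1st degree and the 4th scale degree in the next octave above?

P11

Spelling the Mixolydian mode on D#: D# E# F## G# A# B# C#.
The 1st degree is D# and the 4th degree (up an octave) is G#.
From D# to G# is 17 semitones, exactly the perfect eleventh.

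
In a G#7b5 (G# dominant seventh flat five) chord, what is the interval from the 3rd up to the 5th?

Spelling the chord: G#, B#, D, F#.
3rd = B#; 5th = D.
From B# to D: 2 semitones over a third = diminished.

diminished 3rd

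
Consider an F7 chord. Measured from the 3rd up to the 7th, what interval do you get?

The chord tones of F7 (F dominant seventh) are F–A–C–Eb.
That puts A below Eb.
5 letter names make it a fifth; at 6 semitones (a half step narrower than perfect) the quality is diminished.

diminished 5th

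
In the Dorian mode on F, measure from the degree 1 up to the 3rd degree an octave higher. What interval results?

Spelling the Dorian mode on F: F G Ab Bb C D Eb.
The degree 1 is F and the degree 3 (up an octave) is Ab.
10 letter names make it a tenth; at 15 semitones (a half step narrower than major) the quality is minor.

minor tenth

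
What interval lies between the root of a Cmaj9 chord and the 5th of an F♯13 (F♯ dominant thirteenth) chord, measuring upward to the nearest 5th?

augmented unison

Cmaj9 has C as its root, and F♯13 (F♯ dominant thirteenth) has C♯ as its 5th.
C up to C♯ is 1 semitone, a half step wider than a perfect unison, so the interval is augmented.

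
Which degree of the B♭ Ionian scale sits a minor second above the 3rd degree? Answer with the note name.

The scale is B♭ C D E♭ F G A.
The 3rd degree is D; a minor second above that is E♭ — scale degree 4.

Eb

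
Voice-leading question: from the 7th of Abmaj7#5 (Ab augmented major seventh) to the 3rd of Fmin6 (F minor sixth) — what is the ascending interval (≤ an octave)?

m2

Abmaj7#5 (Ab augmented major seventh) has G as its 7th, and Fmin6 (F minor sixth) has Ab as its 3rd.
From G to Ab: 1 semitone over a second = minor.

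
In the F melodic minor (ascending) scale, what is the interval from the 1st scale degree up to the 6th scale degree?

major sixth

The scale runs F G A♭ B♭ C D E.
That puts F below D.
Counting 6 letters and 9 half steps from F gives a major sixth.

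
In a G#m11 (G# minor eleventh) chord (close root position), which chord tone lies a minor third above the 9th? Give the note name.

C#

G#m11 is spelled G#–B–D#–F#–A#–C#.
The 9th is A#. A minor third above A# is C#.
C# is the chord's 11th.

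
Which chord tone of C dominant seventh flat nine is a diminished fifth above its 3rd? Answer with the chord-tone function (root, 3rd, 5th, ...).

Spelling the chord: C E G B♭ D♭.
The 3rd is E. A diminished fifth above E is B♭.
B♭ is the chord's 7th.

7th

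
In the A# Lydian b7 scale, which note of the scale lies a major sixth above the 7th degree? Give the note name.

E#

The scale is A# B# C## D## E# F## G#.
The 7th degree is G#; a major sixth above that is E# — scale degree 5.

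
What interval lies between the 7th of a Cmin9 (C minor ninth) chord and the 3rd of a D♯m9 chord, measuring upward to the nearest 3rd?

augmented fifth

The 7th of Cmin9 (C minor ninth) is B♭; the 3rd of D♯m9 is F♯.
5 letter names make it a fifth; at 8 semitones (a half step wider than perfect) the quality is augmented.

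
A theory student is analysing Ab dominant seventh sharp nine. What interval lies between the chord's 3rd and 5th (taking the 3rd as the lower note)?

Spelling the chord: Ab, C, Eb, Gb, B.
The 3rd is C and the 5th is Eb.
3 letter names make it a third; at 3 semitones (a half step narrower than major) the quality is minor.

minor third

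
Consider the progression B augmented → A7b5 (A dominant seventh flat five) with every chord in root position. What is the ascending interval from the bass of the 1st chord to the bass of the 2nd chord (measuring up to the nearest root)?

minor 7th

The roots are B and A.
From B to A: 10 semitones over a seventh = minor.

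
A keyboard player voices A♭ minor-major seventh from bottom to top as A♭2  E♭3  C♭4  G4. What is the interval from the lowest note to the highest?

major 14th

The outer voices are A♭2 and G4.
A♭ up to G spans 14 letter names and 23 semitones — a major fourteenth.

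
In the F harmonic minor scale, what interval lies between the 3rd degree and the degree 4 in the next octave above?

M9

F harmonic minor: F G A♭ B♭ C D♭ E.
The 3rd degree is A♭ and the 4th degree (up an octave) is B♭.
Counting 9 letters and 14 half steps from A♭ gives a major ninth.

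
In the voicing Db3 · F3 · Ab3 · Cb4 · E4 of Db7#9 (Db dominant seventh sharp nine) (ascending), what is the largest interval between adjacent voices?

augmented 3rd

Adjacent intervals: Db3→F3 = major third; F3→Ab3 = minor third; Ab3→Cb4 = minor third; Cb4→E4 = augmented third.
The largest is Cb4 to E4, an augmented third (5 semitones).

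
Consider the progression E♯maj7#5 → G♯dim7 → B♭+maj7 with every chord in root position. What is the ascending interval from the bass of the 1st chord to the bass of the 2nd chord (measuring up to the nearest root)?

The roots are E♯ and G♯.
From E♯ to G♯: 3 semitones over a third = minor.

m3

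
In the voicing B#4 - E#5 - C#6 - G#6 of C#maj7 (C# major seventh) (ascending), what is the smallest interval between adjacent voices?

Adjacent intervals: B#4→E#5 = perfect fourth; E#5→C#6 = minor sixth; C#6→G#6 = perfect fifth.
The smallest is B#4 to E#5, a perfect fourth (5 semitones).

perfect fourth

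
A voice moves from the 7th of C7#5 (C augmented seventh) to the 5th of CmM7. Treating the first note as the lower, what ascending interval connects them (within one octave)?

major sixth

C7#5 (C augmented seventh) has Bb as its 7th, and CmM7 has G as its 5th.
From Bb to G is 9 semitones, exactly the major sixth.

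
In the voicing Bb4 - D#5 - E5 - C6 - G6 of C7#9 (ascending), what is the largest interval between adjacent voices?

m6

Adjacent intervals: Bb4→D#5 = augmented third; D#5→E5 = minor second; E5→C6 = minor sixth; C6→G6 = perfect fifth.
The largest is E5 to C6, a minor sixth (8 semitones).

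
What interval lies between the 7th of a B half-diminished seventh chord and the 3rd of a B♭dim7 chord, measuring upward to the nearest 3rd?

B half-diminished seventh has A as its 7th, and B♭dim7 has D♭ as its 3rd.
A up to D♭ is 4 semitones, a half step narrower than a perfect fourth, so the interval is diminished.

diminished 4th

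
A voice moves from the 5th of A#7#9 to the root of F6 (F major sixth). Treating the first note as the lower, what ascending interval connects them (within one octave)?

diminished 2nd

A#7#9 has E# as its 5th, and F6 (F major sixth) has F as its root.
2 letter names make it a second; at 0 semitones (a whole step narrower than major) the quality is diminished.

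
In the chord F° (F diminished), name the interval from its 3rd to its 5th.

The chord tones of F diminished are F–Ab–Cb.
The 3rd is Ab and the 5th is Cb.
From Ab to Cb: 3 semitones over a third = minor.

m3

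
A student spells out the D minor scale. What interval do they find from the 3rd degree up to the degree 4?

D natural minor: D E F G A Bb C.
The 3rd degree is F and the scale degree 4 is G.
Counting 2 letters and 2 half steps from F gives a major second.

major second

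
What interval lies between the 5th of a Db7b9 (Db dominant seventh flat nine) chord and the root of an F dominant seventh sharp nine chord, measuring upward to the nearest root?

The 5th of Db7b9 (Db dominant seventh flat nine) is Ab; the root of F dominant seventh sharp nine is F.
From Ab to F is 9 semitones, exactly the major sixth.

major sixth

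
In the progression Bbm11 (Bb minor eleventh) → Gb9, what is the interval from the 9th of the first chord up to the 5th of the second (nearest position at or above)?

Bbm11 (Bb minor eleventh) has C as its 9th, and Gb9 has Db as its 5th.
From C to Db: 1 semitone over a second = minor.

m2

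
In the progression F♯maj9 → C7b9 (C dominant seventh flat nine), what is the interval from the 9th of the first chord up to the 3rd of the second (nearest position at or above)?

F♯maj9 has G♯ as its 9th, and C7b9 (C dominant seventh flat nine) has E as its 3rd.
6 letter names make it a sixth; at 8 semitones (a half step narrower than major) the quality is minor.

minor sixth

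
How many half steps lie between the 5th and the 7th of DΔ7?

4

The chord tones of Dmaj7 are D F♯ A C♯.
A to C♯ is a major third: 4 semitones.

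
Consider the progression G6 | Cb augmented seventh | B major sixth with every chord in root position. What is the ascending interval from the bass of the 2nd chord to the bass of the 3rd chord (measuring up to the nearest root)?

The roots are Cb and B.
7 letter names make it a seventh; at 12 semitones (a half step wider than major) the quality is augmented.

augmented 7th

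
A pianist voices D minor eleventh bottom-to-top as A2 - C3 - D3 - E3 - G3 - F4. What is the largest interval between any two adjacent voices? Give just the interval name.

Adjacent intervals: A2→C3 = minor third; C3→D3 = major second; D3→E3 = major second; E3→G3 = minor third; G3→F4 = minor seventh.
The largest is G3 to F4, a minor seventh (10 semitones).

minor seventh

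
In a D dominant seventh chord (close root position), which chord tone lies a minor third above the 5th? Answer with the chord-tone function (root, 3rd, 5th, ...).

D7: D, F#, A, C.
The 5th is A. A minor third above A is C.
C is the chord's 7th.

7th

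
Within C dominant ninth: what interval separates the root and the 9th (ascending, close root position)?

M9

C9 (C dominant ninth) is spelled C E G B♭ D.
The root is C and the 9th is D.
From C to D is 14 semitones, exactly the major ninth.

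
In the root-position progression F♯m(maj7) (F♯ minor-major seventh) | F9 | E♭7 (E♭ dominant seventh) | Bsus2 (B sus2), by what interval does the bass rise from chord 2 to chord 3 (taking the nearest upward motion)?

The roots are F and E♭.
F up to E♭ is 10 semitones, a half step narrower than a major seventh, so the interval is minor.

m7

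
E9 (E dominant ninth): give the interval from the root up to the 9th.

Spelling the chord: E, G#, B, D, F#.
That puts E below F#.
Counting 9 letters and 14 half steps from E gives a major ninth.

major ninth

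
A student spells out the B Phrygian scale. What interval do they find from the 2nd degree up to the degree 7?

B phrygian: B C D E F♯ G A.
That puts C below A.
From C to A is 9 semitones, exactly the major sixth.

major sixth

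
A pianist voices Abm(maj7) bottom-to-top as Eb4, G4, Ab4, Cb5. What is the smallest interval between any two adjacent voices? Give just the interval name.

Adjacent intervals: Eb4→G4 = major third; G4→Ab4 = minor second; Ab4→Cb5 = minor third.
The smallest is G4 to Ab4, a minor second (1 semitone).

minor second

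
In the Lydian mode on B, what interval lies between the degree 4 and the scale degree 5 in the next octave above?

minor 9th

B lydian: B C♯ D♯ E♯ F♯ G♯ A♯.
So we need the interval from E♯ up to F♯.
E♯ up to F♯ is 13 semitones, a half step narrower than a major ninth, so the interval is minor.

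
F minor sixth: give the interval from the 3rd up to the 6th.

The chord tones of Fmin6 (F minor sixth) are F, Ab, C, D.
The 3rd is Ab and the 6th is D.
Ab up to D is 6 semitones, a half step wider than a perfect fourth, so the interval is augmented.

augmented 4th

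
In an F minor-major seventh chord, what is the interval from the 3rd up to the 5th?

FmM7 (F minor-major seventh) is spelled F-Ab-C-E.
So we need the interval from Ab up to C.
Counting 3 letters and 4 half steps from Ab gives a major third.

major third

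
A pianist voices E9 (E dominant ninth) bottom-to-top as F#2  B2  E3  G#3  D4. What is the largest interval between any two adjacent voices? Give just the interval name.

d5

Adjacent intervals: F#2→B2 = perfect fourth; B2→E3 = perfect fourth; E3→G#3 = major third; G#3→D4 = diminished fifth.
The largest is G#3 to D4, a diminished fifth (6 semitones).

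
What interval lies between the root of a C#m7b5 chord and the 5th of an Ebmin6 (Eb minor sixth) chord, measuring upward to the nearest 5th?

diminished seventh

The root of C#m7b5 is C#; the 5th of Ebmin6 (Eb minor sixth) is Bb.
C# up to Bb is 9 semitones, a whole step narrower than a major seventh, so the interval is diminished.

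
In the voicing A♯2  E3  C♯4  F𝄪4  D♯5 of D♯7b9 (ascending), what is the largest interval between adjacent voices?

M6

Adjacent intervals: A♯2→E3 = diminished fifth; E3→C♯4 = major sixth; C♯4→F𝄪4 = augmented fourth; F𝄪4→D♯5 = minor sixth.
The largest is E3 to C♯4, a major sixth (9 semitones).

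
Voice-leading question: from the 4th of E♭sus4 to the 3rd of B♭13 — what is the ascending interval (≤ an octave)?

augmented fourth

E♭sus4 has A♭ as its 4th, and B♭13 has D as its 3rd.
From A♭ to D: 6 semitones over a fourth = augmented.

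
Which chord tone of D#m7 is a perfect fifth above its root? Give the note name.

A#

D#m7 is spelled D#–F#–A#–C#.
The root is D#. A perfect fifth above D# is A#.
A# is the chord's 5th.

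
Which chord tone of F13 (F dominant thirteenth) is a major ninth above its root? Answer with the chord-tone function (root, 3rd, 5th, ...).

9th

F13 is spelled F, A, C, Eb, G, D.
The root is F. A major ninth above F is G.
G is the chord's 9th.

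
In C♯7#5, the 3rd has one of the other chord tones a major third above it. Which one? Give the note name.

G##

C♯ augmented seventh: C♯, E♯, G𝄪, B.
The 3rd is E♯. A major third above E♯ is G𝄪.
G𝄪 is the chord's 5th.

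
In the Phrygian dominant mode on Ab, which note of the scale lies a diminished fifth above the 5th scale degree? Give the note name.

Bbb

The scale is Ab Bbb C Db Eb Fb Gb.
The 5th scale degree is Eb; a diminished fifth above that is Bbb — scale degree 2.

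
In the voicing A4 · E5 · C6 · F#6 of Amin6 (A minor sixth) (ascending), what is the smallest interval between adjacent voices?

augmented fourth

Adjacent intervals: A4→E5 = perfect fifth; E5→C6 = minor sixth; C6→F#6 = augmented fourth.
The smallest is C6 to F#6, an augmented fourth (6 semitones).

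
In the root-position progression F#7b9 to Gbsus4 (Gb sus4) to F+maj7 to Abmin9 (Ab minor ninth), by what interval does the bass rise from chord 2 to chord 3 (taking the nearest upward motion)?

The roots are Gb and F.
Counting 7 letters and 11 half steps from Gb gives a major seventh.

major seventh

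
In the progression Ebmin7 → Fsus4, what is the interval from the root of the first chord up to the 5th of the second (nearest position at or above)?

M6

The root of Ebmin7 is Eb; the 5th of Fsus4 is C.
From Eb to C is 9 semitones, exactly the major sixth.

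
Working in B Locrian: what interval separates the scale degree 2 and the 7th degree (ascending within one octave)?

major sixth

B locrian: B C D E F G A.
The scale degree 2 is C and the 7th degree is A.
Counting 6 letters and 9 half steps from C gives a major sixth.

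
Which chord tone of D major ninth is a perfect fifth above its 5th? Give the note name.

E

Dmaj9: D-F#-A-C#-E.
The 5th is A. A perfect fifth above A is E.
E is the chord's 9th.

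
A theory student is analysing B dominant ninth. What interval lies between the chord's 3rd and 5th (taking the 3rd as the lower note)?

Spelling the chord: B D# F# A C#.
The 3rd is D# and the 5th is F#.
3 letter names make it a third; at 3 semitones (a half step narrower than major) the quality is minor.

m3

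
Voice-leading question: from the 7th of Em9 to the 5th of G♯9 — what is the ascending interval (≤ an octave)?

augmented unison

Em9 has D as its 7th, and G♯9 has D♯ as its 5th.
1 letter names make it a unison; at 1 semitone (a half step wider than perfect) the quality is augmented.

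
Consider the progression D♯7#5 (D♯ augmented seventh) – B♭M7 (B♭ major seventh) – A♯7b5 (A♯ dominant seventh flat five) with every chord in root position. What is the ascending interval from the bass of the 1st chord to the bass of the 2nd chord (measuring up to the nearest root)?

diminished sixth

The roots are D♯ and B♭.
D♯ up to B♭ is 7 semitones, a whole step narrower than a major sixth, so the interval is diminished.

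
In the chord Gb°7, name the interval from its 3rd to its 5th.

m3

The chord tones of Gb°7 are Gb, Bbb, Dbb, Fbb.
The 3rd is Bbb and the 5th is Dbb.
Bbb up to Dbb is 3 semitones, a half step narrower than a major third, so the interval is minor.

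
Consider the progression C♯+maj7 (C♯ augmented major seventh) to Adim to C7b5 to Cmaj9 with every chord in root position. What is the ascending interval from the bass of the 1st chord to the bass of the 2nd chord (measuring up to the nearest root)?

minor sixth

The roots are C♯ and A.
C♯ up to A is 8 semitones, a half step narrower than a major sixth, so the interval is minor.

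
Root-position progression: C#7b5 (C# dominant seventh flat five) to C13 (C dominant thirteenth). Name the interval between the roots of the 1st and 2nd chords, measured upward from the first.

The roots are C# and C.
From C# to C: 11 semitones over an octave = diminished.

diminished octave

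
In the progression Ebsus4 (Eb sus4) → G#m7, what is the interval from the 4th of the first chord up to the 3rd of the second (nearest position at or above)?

augmented second

Ebsus4 (Eb sus4) has Ab as its 4th, and G#m7 has B as its 3rd.
From Ab to B: 3 semitones over a second = augmented.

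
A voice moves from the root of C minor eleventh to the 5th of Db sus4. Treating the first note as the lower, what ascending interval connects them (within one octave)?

C minor eleventh has C as its root, and Db sus4 has Ab as its 5th.
6 letter names make it a sixth; at 8 semitones (a half step narrower than major) the quality is minor.

minor sixth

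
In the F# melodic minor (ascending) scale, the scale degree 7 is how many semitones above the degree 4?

6

The scale is F# G# A B C# D# E#.
B up to E# is an augmented fourth — 6 semitones.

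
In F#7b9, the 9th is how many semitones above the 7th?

3

Spelling the chord: F#-A#-C#-E-G.
E to G is a minor third: 3 semitones.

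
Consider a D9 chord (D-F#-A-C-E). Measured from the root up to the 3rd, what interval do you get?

The root is D and the 3rd is F#.
D up to F# spans 3 letter names and 4 semitones — a major third.

M3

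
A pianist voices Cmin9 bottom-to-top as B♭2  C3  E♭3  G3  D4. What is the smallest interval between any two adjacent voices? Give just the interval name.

major second

Adjacent intervals: B♭2→C3 = major second; C3→E♭3 = minor third; E♭3→G3 = major third; G3→D4 = perfect fifth.
The smallest is B♭2 to C3, a major second (2 semitones).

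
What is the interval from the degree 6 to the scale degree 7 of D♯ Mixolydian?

minor second

Spelling D♯ Mixolydian: D♯ E♯ F𝄪 G♯ A♯ B♯ C♯.
The degree 6 is B♯ and the 7th scale degree is C♯.
From B♯ to C♯: 1 semitone over a second = minor.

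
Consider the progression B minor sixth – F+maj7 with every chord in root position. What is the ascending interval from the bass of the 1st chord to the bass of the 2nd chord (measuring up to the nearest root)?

The roots are B and F.
B up to F is 6 semitones, a half step narrower than a perfect fifth, so the interval is diminished.

d5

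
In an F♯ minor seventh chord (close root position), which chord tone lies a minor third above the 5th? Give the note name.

Spelling the chord: F♯, A, C♯, E.
The 5th is C♯. A minor third above C♯ is E.
E is the chord's 7th.

E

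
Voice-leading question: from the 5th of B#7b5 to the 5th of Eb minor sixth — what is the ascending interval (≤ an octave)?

The 5th of B#7b5 is F#; the 5th of Eb minor sixth is Bb.
4 letter names make it a fourth; at 4 semitones (a half step narrower than perfect) the quality is diminished.

d4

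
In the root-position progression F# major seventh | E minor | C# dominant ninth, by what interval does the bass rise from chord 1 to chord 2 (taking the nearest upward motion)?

The roots are F# and E.
From F# to E: 10 semitones over a seventh = minor.

minor seventh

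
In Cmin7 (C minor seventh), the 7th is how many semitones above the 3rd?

The chord tones of C-7 (C minor seventh) are C–Eb–G–Bb.
Eb to Bb is a perfect fifth: 7 semitones.

7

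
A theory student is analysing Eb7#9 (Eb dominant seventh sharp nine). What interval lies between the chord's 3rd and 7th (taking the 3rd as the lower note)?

Spelling the chord: Eb–G–Bb–Db–F#.
The 3rd is G and the 7th is Db.
G up to Db is 6 semitones, a half step narrower than a perfect fifth, so the interval is diminished.
This 3–7 tritone is the characteristic tension at the heart of the dominant sound.

diminished fifth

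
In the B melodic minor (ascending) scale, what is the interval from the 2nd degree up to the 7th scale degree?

major sixth

The scale runs B C# D E F# G# A#.
So we need the interval from C# up to A#.
Counting 6 letters and 9 half steps from C# gives a major sixth.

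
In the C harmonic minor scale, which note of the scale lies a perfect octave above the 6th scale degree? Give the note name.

The scale is C D Eb F G Ab B.
The 6th scale degree is Ab; a perfect octave above that is Ab — scale degree 6.

Ab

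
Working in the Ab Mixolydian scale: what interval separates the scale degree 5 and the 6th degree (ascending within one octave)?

major second

Ab mixolydian: Ab Bb C Db Eb F Gb.
That puts Eb below F.
Eb up to F spans 2 letter names and 2 semitones — a major second.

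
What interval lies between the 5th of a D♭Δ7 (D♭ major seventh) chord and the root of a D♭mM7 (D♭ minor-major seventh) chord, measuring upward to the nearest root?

D♭Δ7 (D♭ major seventh) has A♭ as its 5th, and D♭mM7 (D♭ minor-major seventh) has D♭ as its root.
A♭ up to D♭ spans 4 letter names and 5 semitones — a perfect fourth.

perfect 4th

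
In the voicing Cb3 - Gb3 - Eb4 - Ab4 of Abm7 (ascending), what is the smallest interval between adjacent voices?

Adjacent intervals: Cb3→Gb3 = perfect fifth; Gb3→Eb4 = major sixth; Eb4→Ab4 = perfect fourth.
The smallest is Eb4 to Ab4, a perfect fourth (5 semitones).

perfect fourth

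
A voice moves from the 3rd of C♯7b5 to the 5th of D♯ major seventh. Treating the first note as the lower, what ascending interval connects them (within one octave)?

The 3rd of C♯7b5 is E♯; the 5th of D♯ major seventh is A♯.
E♯ up to A♯ spans 4 letter names and 5 semitones — a perfect fourth.

perfect fourth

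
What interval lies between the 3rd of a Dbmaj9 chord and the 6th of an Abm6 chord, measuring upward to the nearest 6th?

perfect 1st

Dbmaj9 has F as its 3rd, and Abm6 has F as its 6th.
From F to F is 0 semitones, exactly the perfect unison.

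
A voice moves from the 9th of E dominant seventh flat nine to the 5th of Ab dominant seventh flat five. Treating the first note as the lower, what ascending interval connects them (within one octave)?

diminished seventh

E dominant seventh flat nine has F as its 9th, and Ab dominant seventh flat five has Ebb as its 5th.
From F to Ebb: 9 semitones over a seventh = diminished.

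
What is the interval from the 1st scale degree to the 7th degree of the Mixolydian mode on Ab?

Ab mixolydian: Ab Bb C Db Eb F Gb.
So we need the interval from Ab up to Gb.
7 letter names make it a seventh; at 10 semitones (a half step narrower than major) the quality is minor.

minor seventh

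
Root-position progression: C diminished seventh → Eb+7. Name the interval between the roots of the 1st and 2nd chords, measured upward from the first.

minor third

The roots are C and Eb.
3 letter names make it a third; at 3 semitones (a half step narrower than major) the quality is minor.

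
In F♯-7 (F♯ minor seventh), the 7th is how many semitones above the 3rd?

7

F♯-7 (F♯ minor seventh) is spelled F♯ A C♯ E.
A to E is a perfect fifth: 7 semitones.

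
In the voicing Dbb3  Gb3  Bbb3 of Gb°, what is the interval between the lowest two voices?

Those voices are Dbb3 and Gb3.
4 letter names make it a fourth; at 6 semitones (a half step wider than perfect) the quality is augmented.

A4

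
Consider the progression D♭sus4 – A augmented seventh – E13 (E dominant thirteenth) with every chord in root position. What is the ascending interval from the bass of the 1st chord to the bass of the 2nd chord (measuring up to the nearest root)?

augmented fifth

The roots are D♭ and A.
D♭ up to A is 8 semitones, a half step wider than a perfect fifth, so the interval is augmented.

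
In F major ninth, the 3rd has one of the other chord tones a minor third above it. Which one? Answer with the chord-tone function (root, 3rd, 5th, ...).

5th

Fmaj9: F-A-C-E-G.
The 3rd is A. A minor third above A is C.
C is the chord's 5th.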